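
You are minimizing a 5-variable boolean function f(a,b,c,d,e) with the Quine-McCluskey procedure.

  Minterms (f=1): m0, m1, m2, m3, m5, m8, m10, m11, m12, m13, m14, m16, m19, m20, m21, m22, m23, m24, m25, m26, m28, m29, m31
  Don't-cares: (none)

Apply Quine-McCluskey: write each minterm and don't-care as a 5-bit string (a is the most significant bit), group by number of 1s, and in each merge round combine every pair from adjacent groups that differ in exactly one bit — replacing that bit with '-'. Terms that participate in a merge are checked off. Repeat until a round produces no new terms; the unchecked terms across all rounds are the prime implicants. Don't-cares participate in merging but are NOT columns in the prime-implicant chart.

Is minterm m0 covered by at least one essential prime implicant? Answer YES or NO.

NO

Round 0: 00000✓ 00001✓ 00010✓ 00011✓ 00101✓ 01000✓ 01010✓ 01011✓ 01100✓ 01101✓ 01110✓ 10000✓ 10011✓ 10100✓ 10101✓ 10110✓ 10111✓ 11000✓ 11001✓ 11010✓ 11100✓ 11101✓ 11111✓
Round 1: -0000✓ -0011 -0101✓ -1000✓ -1010✓ -1100✓ -1101✓ 0-000✓ 0-010✓ 0-011✓ 0-101✓ 00-01 000-0✓ 000-1✓ 0000-✓ 0001-✓ 01-00✓ 01-10✓ 010-0✓ 0101-✓ 011-0✓ 0110-✓ 1-000✓ 1-100✓ 1-101✓ 1-111✓ 10-00✓ 10-11 101-0✓ 101-1✓ 1010-✓ 1011-✓ 11-00✓ 11-01✓ 110-0✓ 1100-✓ 111-1✓ 1110-✓
Round 2: --000 --101 -1-00 -10-0 -110- 0-0-0 0-01- 000-- 01--0 1--00 1-1-1 1-10- 101-- 11-0-
PIs = {--000, --101, -0011, -1-00, -10-0, -110-, 0-0-0, 0-01-, 00-01, 000--, 01--0, 1--00, 1-1-1, 1-10-, 10-11, 101--, 11-0-}
Coverage chart:
  m0: --000,0-0-0,000--
  m1: 00-01,000--
  m2: 0-0-0,0-01-,000--
  m3: -0011,0-01-,000--
  m5: --101,00-01
  m8: --000,-1-00,-10-0,0-0-0,01--0
  m10: -10-0,0-0-0,0-01-,01--0
  m11: 0-01- ←essential
  m12: -1-00,-110-,01--0
  m13: --101,-110-
  m14: 01--0 ←essential
  m16: --000,1--00
  m19: -0011,10-11
  m20: 1--00,1-10-,101--
  m21: --101,1-1-1,1-10-,101--
  m22: 101-- ←essential
  m23: 1-1-1,10-11,101--
  m24: --000,-1-00,-10-0,1--00,11-0-
  m25: 11-0- ←essential
  m26: -10-0 ←essential
  m28: -1-00,-110-,1--00,1-10-,11-0-
  m29: --101,-110-,1-1-1,1-10-,11-0-
  m31: 1-1-1 ←essential
Essential: -10-0, 0-01-, 01--0, 1-1-1, 101--, 11-0-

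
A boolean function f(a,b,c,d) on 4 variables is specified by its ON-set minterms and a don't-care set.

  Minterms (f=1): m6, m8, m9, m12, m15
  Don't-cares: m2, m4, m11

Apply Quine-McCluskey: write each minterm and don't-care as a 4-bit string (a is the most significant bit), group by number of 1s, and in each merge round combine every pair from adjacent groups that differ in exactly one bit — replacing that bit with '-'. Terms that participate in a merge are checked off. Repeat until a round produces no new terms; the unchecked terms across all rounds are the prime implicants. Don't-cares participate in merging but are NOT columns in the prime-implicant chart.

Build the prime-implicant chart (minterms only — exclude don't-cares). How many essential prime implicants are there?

[col 0] 0010*, 0100*, 0110*, 1000*, 1001*, 1011*, 1100*, 1111*
[col 1] -100, 0-10, 01-0, 1-00, 1-11, 10-1, 100-
Prime implicants: -100, 0-10, 01-0, 1-00, 1-11, 10-1, 100-
PI chart (minterm → PIs covering it):
  6 | 0-10,01-0
  8 | 1-00,100-
  9 | 10-1,100-
  12 | -100,1-00
  15 | 1-11  (sole → essential)
Essential prime implicants: 1-11

1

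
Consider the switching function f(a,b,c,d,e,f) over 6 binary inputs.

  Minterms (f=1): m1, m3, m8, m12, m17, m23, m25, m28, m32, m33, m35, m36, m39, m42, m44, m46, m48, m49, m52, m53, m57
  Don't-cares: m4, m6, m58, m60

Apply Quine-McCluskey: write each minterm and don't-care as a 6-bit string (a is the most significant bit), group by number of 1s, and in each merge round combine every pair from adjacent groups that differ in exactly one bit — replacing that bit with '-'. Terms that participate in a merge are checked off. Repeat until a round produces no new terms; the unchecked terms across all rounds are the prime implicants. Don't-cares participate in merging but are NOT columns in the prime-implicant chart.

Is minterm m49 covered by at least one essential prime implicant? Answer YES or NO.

Round 0: 000001✓ 000011✓ 000100✓ 000110✓ 001000✓ 001100✓ 010001✓ 010111 011001✓ 011100✓ 100000✓ 100001✓ 100011✓ 100100✓ 100111✓ 101010✓ 101100✓ 101110✓ 110000✓ 110001✓ 110100✓ 110101✓ 111001✓ 111010✓ 111100✓
Round 1: -00001✓ -00011✓ -00100✓ -01100✓ -10001✓ -11001✓ -11100✓ 0-0001✓ 0-1100✓ 00-100✓ 0000-1✓ 0001-0 001-00 01-001✓ 1-0000✓ 1-0001✓ 1-0100✓ 1-1010 1-1100✓ 10-100✓ 100-00✓ 100-11 1000-1✓ 10000-✓ 101-10 1011-0 11-001✓ 11-100✓ 110-00✓ 110-01✓ 11000-✓ 11010-✓
Round 2: --0001 --1100 -0-100 -000-1 -1-001 1--100 1-0-00 1-000- 110-0-
PIs = {--0001, --1100, -0-100, -000-1, -1-001, 0001-0, 001-00, 010111, 1--100, 1-0-00, 1-000-, 1-1010, 100-11, 101-10, 1011-0, 110-0-}
Coverage chart:
  m1: --0001,-000-1
  m3: -000-1 ←essential
  m8: 001-00 ←essential
  m12: --1100,-0-100,001-00
  m17: --0001,-1-001
  m23: 010111 ←essential
  m25: -1-001 ←essential
  m28: --1100 ←essential
  m32: 1-0-00,1-000-
  m33: --0001,-000-1,1-000-
  m35: -000-1,100-11
  m36: -0-100,1--100,1-0-00
  m39: 100-11 ←essential
  m42: 1-1010,101-10
  m44: --1100,-0-100,1--100,1011-0
  m46: 101-10,1011-0
  m48: 1-0-00,1-000-,110-0-
  m49: --0001,-1-001,1-000-,110-0-
  m52: 1--100,1-0-00,110-0-
  m53: 110-0- ←essential
  m57: -1-001 ←essential
Essential: --1100, -000-1, -1-001, 001-00, 010111, 100-11, 110-0-

YES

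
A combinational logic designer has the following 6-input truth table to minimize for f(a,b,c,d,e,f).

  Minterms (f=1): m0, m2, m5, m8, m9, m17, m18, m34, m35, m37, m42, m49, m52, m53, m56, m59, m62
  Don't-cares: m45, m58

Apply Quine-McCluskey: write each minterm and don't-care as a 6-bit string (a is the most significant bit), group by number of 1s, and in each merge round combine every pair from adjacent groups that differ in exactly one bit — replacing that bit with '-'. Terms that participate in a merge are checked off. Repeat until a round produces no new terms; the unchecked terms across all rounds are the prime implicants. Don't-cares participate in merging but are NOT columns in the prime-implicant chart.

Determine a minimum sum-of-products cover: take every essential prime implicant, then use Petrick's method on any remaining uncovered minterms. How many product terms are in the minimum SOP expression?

size-2^0 implicants → 000000(✓)  000010(✓)  000101(✓)  001000(✓)  001001(✓)  010001(✓)  010010(✓)  100010(✓)  100011(✓)  100101(✓)  101010(✓)  101101(✓)  110001(✓)  110100(✓)  110101(✓)  111000(✓)  111010(✓)  111011(✓)  111110(✓)
size-2^1 implicants → -00010  -00101  -10001  0-0010  00-000  0000-0  00100-  1-0101  1-1010  10-010  10-101  10001-  110-01  11010-  111-10  1110-0  11101-
Unchecked terms (primes): -00010, -00101, -10001, 0-0010, 00-000, 0000-0, 00100-, 1-0101, 1-1010, 10-010, 10-101, 10001-, 110-01, 11010-, 111-10, 1110-0, 11101-
Minterm coverage:
  m0 ⊆ 00-000,0000-0
  m2 ⊆ -00010,0-0010,0000-0
  m5 ⊆ -00101 [E]
  m8 ⊆ 00-000,00100-
  m9 ⊆ 00100- [E]
  m17 ⊆ -10001 [E]
  m18 ⊆ 0-0010 [E]
  m34 ⊆ -00010,10-010,10001-
  m35 ⊆ 10001- [E]
  m37 ⊆ -00101,1-0101,10-101
  m42 ⊆ 1-1010,10-010
  m49 ⊆ -10001,110-01
  m52 ⊆ 11010- [E]
  m53 ⊆ 1-0101,110-01,11010-
  m56 ⊆ 1110-0 [E]
  m59 ⊆ 11101- [E]
  m62 ⊆ 111-10 [E]
E = {-00101, -10001, 0-0010, 00100-, 10001-, 11010-, 111-10, 1110-0, 11101-}
Petrick residual → 00-000, 1-1010
Cover = b'c'de'f + bc'd'e'f + a'c'd'ef' + a'b'd'e'f' + a'b'cd'e' + acd'ef' + ab'c'd'e + abc'de' + abcef' + abcd'f' + abcd'e  |cover|=11

11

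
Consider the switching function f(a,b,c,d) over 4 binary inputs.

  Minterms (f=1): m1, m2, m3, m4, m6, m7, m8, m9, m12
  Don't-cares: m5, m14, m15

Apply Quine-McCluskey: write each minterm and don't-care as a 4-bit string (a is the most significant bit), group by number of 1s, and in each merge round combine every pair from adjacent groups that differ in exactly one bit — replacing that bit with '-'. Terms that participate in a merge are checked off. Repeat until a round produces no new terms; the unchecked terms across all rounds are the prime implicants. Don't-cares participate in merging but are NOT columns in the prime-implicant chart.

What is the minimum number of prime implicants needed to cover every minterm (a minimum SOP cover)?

4

Round 0: 0001✓ 0010✓ 0011✓ 0100✓ 0101✓ 0110✓ 0111✓ 1000✓ 1001✓ 1100✓ 1110✓ 1111✓
Round 1: -001 -100✓ -110✓ -111✓ 0-01✓ 0-10✓ 0-11✓ 00-1✓ 001-✓ 01-0✓ 01-1✓ 010-✓ 011-✓ 1-00 100- 11-0✓ 111-✓
Round 2: -1-0 -11- 0--1 0-1- 01--
PIs = {-001, -1-0, -11-, 0--1, 0-1-, 01--, 1-00, 100-}
Coverage chart:
  m1: -001,0--1
  m2: 0-1- ←essential
  m3: 0--1,0-1-
  m4: -1-0,01--
  m6: -1-0,-11-,0-1-,01--
  m7: -11-,0--1,0-1-,01--
  m8: 1-00,100-
  m9: -001,100-
  m12: -1-0,1-00
Essential: 0-1-
Petrick residual → -001, -1-0, 1-00
Min cover (4 terms): b'c'd + bd' + a'c + ac'd'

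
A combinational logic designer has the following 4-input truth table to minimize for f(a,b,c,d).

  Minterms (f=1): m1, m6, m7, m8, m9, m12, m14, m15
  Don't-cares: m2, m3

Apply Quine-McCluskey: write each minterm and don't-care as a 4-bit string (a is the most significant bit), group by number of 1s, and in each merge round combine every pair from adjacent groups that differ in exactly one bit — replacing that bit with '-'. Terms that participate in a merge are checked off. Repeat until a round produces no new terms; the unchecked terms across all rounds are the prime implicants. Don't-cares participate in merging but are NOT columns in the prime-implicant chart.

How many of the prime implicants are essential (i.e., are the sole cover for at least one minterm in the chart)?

size-2^0 implicants → 0001(✓)  0010(✓)  0011(✓)  0110(✓)  0111(✓)  1000(✓)  1001(✓)  1100(✓)  1110(✓)  1111(✓)
size-2^1 implicants → -001  -110(✓)  -111(✓)  0-10(✓)  0-11(✓)  00-1  001-(✓)  011-(✓)  1-00  100-  11-0  111-(✓)
size-2^2 implicants → -11-  0-1-
Unchecked terms (primes): -001, -11-, 0-1-, 00-1, 1-00, 100-, 11-0
Minterm coverage:
  m1 ⊆ -001,00-1
  m6 ⊆ -11-,0-1-
  m7 ⊆ -11-,0-1-
  m8 ⊆ 1-00,100-
  m9 ⊆ -001,100-
  m12 ⊆ 1-00,11-0
  m14 ⊆ -11-,11-0
  m15 ⊆ -11- [E]
E = {-11-}

1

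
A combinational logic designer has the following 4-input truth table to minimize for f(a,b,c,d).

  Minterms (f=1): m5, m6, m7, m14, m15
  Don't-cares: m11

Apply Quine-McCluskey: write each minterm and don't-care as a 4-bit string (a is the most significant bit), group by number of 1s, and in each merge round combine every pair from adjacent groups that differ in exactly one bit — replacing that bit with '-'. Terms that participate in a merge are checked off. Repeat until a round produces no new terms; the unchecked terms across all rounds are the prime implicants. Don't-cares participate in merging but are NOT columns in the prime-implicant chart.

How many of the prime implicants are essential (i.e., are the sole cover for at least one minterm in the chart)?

2

[col 0] 0101*, 0110*, 0111*, 1011*, 1110*, 1111*
[col 1] -110*, -111*, 01-1, 011-*, 1-11, 111-*
[col 2] -11-
Prime implicants: -11-, 01-1, 1-11
PI chart (minterm → PIs covering it):
  5 | 01-1  (sole → essential)
  6 | -11-  (sole → essential)
  7 | -11-,01-1
  14 | -11-  (sole → essential)
  15 | -11-,1-11
Essential prime implicants: -11-, 01-1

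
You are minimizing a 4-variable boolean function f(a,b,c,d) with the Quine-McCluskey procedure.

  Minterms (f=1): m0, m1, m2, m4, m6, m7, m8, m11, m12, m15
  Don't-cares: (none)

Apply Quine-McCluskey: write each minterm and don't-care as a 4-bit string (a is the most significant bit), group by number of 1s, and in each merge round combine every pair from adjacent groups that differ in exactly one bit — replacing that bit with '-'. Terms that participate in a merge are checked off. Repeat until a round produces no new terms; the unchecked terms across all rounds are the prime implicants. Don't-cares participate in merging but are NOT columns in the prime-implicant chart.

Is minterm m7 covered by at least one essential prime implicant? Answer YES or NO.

[col 0] 0000*, 0001*, 0010*, 0100*, 0110*, 0111*, 1000*, 1011*, 1100*, 1111*
[col 1] -000*, -100*, -111, 0-00*, 0-10*, 00-0*, 000-, 01-0*, 011-, 1-00*, 1-11
[col 2] --00, 0--0
Prime implicants: --00, -111, 0--0, 000-, 011-, 1-11
PI chart (minterm → PIs covering it):
  0 | --00,0--0,000-
  1 | 000-  (sole → essential)
  2 | 0--0  (sole → essential)
  4 | --00,0--0
  6 | 0--0,011-
  7 | -111,011-
  8 | --00  (sole → essential)
  11 | 1-11  (sole → essential)
  12 | --00  (sole → essential)
  15 | -111,1-11
Essential prime implicants: --00, 0--0, 000-, 1-11

NO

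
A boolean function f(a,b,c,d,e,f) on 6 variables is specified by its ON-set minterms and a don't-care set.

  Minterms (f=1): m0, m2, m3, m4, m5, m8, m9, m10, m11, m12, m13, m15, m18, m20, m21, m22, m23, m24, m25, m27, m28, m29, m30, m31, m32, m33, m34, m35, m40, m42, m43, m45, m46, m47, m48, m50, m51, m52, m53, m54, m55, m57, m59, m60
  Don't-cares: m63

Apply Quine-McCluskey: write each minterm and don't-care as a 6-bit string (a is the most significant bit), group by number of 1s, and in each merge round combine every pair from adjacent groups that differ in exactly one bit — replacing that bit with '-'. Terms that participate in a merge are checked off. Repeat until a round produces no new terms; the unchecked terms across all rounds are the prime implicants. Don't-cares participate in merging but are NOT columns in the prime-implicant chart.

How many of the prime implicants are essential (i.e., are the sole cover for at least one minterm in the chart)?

11

[col 0] 000000*, 000010*, 000011*, 000100*, 000101*, 001000*, 001001*, 001010*, 001011*, 001100*, 001101*, 001111*, 010010*, 010100*, 010101*, 010110*, 010111*, 011000*, 011001*, 011011*, 011100*, 011101*, 011110*, 011111*, 100000*, 100001*, 100010*, 100011*, 101000*, 101010*, 101011*, 101101*, 101110*, 101111*, 110000*, 110010*, 110011*, 110100*, 110101*, 110110*, 110111*, 111001*, 111011*, 111100*, 111111*
[col 1] -00000*, -00010*, -00011*, -01000*, -01010*, -01011*, -01101*, -01111*, -10010*, -10100*, -10101*, -10110*, -10111*, -11001*, -11011*, -11100*, -11111*, 0-0010*, 0-0100*, 0-0101*, 0-1000*, 0-1001*, 0-1011*, 0-1100*, 0-1101*, 0-1111*, 00-000*, 00-010*, 00-011*, 00-100*, 00-101*, 000-00*, 0000-0*, 00001-*, 00010-*, 001-00*, 001-01*, 001-11*, 0010-0*, 0010-1*, 00100-*, 00101-*, 0011-1*, 00110-*, 01-100*, 01-101*, 01-110*, 01-111*, 010-10*, 0101-0*, 0101-1*, 01010-*, 01011-*, 011-00*, 011-01*, 011-11*, 0110-1*, 01100-*, 0111-0*, 0111-1*, 01110-*, 01111-*, 1-0000*, 1-0010*, 1-0011*, 1-1011*, 1-1111*, 10-000*, 10-010*, 10-011*, 1000-0*, 1000-1*, 10000-*, 10001-*, 101-10*, 101-11*, 1010-0*, 10101-*, 1011-1*, 10111-*, 11-011*, 11-100*, 11-111*, 110-00*, 110-10*, 110-11*, 1100-0*, 11001-*, 1101-0*, 1101-1*, 11010-*, 11011-*, 111-11*, 1110-1*
[col 2] --0010, --1011*, --1111*, -0-000*, -0-010*, -0-011*, -000-0*, -0001-*, -01-11*, -010-0*, -0101-*, -011-1, -1-100, -1-111, -10-10, -101-0*, -101-1*, -1010-*, -1011-*, -11-11*, -110-1, 0--100*, 0--101*, 0-010-*, 0-1-00*, 0-1-01*, 0-1-11*, 0-10-1*, 0-100-*, 0-11-1*, 0-110-*, 00--00, 00-0-0*, 00-01-*, 00-10-*, 001--1*, 001-0-*, 0010--, 01-1-0*, 01-1-1*, 01-10-*, 01-11-*, 0101--*, 011--1*, 011-0-*, 0111--*, 1--011, 1-00-0, 1-001-, 1-1-11*, 10-0-0*, 10-01-*, 1000--, 101-1-, 11--11, 110--0, 110-1-, 1101--*
[col 3] --1-11, -0-0-0, -0-01-, -101--, 0--10-, 0-1--1, 0-1-0-, 01-1--
Prime implicants: --0010, --1-11, -0-0-0, -0-01-, -011-1, -1-100, -1-111, -10-10, -101--, -110-1, 0--10-, 0-1--1, 0-1-0-, 00--00, 0010--, 01-1--, 1--011, 1-00-0, 1-001-, 1000--, 101-1-, 11--11, 110--0, 110-1-
PI chart (minterm → PIs covering it):
  0 | -0-0-0,00--00
  2 | --0010,-0-0-0,-0-01-
  3 | -0-01-  (sole → essential)
  4 | 0--10-,00--00
  5 | 0--10-  (sole → essential)
  8 | -0-0-0,0-1-0-,00--00,0010--
  9 | 0-1--1,0-1-0-,0010--
  10 | -0-0-0,-0-01-,0010--
  11 | --1-11,-0-01-,0-1--1,0010--
  12 | 0--10-,0-1-0-,00--00
  13 | -011-1,0--10-,0-1--1,0-1-0-
  15 | --1-11,-011-1,0-1--1
  18 | --0010,-10-10
  20 | -1-100,-101--,0--10-,01-1--
  21 | -101--,0--10-,01-1--
  22 | -10-10,-101--,01-1--
  23 | -1-111,-101--,01-1--
  24 | 0-1-0-  (sole → essential)
  25 | -110-1,0-1--1,0-1-0-
  27 | --1-11,-110-1,0-1--1
  28 | -1-100,0--10-,0-1-0-,01-1--
  29 | 0--10-,0-1--1,0-1-0-,01-1--
  30 | 01-1--  (sole → essential)
  31 | --1-11,-1-111,0-1--1,01-1--
  32 | -0-0-0,1-00-0,1000--
  33 | 1000--  (sole → essential)
  34 | --0010,-0-0-0,-0-01-,1-00-0,1-001-,1000--
  35 | -0-01-,1--011,1-001-,1000--
  40 | -0-0-0  (sole → essential)
  42 | -0-0-0,-0-01-,101-1-
  43 | --1-11,-0-01-,1--011,101-1-
  45 | -011-1  (sole → essential)
  46 | 101-1-  (sole → essential)
  47 | --1-11,-011-1,101-1-
  48 | 1-00-0,110--0
  50 | --0010,-10-10,1-00-0,1-001-,110--0,110-1-
  51 | 1--011,1-001-,11--11,110-1-
  52 | -1-100,-101--,110--0
  53 | -101--  (sole → essential)
  54 | -10-10,-101--,110--0,110-1-
  55 | -1-111,-101--,11--11,110-1-
  57 | -110-1  (sole → essential)
  59 | --1-11,-110-1,1--011,11--11
  60 | -1-100  (sole → essential)
Essential prime implicants: -0-0-0, -0-01-, -011-1, -1-100, -101--, -110-1, 0--10-, 0-1-0-, 01-1--, 1000--, 101-1-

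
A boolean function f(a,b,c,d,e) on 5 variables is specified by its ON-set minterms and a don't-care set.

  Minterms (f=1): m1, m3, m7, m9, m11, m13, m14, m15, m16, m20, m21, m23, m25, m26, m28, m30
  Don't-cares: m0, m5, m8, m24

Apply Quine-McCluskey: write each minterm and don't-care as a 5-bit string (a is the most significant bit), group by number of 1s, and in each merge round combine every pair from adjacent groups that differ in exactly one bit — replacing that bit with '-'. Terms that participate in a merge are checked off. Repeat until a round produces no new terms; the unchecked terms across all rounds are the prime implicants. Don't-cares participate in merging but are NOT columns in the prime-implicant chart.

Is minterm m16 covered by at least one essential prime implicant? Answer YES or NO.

[col 0] 00000*, 00001*, 00011*, 00101*, 00111*, 01000*, 01001*, 01011*, 01101*, 01110*, 01111*, 10000*, 10100*, 10101*, 10111*, 11000*, 11001*, 11010*, 11100*, 11110*
[col 1] -0000*, -0101*, -0111*, -1000*, -1001*, -1110, 0-000*, 0-001*, 0-011*, 0-101*, 0-111*, 00-01*, 00-11*, 000-1*, 0000-*, 001-1*, 01-01*, 01-11*, 010-1*, 0100-*, 011-1*, 0111-, 1-000*, 1-100*, 10-00*, 101-1*, 1010-, 11-00*, 11-10*, 110-0*, 1100-*, 111-0*
[col 2] --000, -01-1, -100-, 0--01*, 0--11*, 0-0-1*, 0-00-, 0-1-1*, 00--1*, 01--1*, 1--00, 11--0
[col 3] 0---1
Prime implicants: --000, -01-1, -100-, -1110, 0---1, 0-00-, 0111-, 1--00, 1010-, 11--0
PI chart (minterm → PIs covering it):
  1 | 0---1,0-00-
  3 | 0---1  (sole → essential)
  7 | -01-1,0---1
  9 | -100-,0---1,0-00-
  11 | 0---1  (sole → essential)
  13 | 0---1  (sole → essential)
  14 | -1110,0111-
  15 | 0---1,0111-
  16 | --000,1--00
  20 | 1--00,1010-
  21 | -01-1,1010-
  23 | -01-1  (sole → essential)
  25 | -100-  (sole → essential)
  26 | 11--0  (sole → essential)
  28 | 1--00,11--0
  30 | -1110,11--0
Essential prime implicants: -01-1, -100-, 0---1, 11--0

NO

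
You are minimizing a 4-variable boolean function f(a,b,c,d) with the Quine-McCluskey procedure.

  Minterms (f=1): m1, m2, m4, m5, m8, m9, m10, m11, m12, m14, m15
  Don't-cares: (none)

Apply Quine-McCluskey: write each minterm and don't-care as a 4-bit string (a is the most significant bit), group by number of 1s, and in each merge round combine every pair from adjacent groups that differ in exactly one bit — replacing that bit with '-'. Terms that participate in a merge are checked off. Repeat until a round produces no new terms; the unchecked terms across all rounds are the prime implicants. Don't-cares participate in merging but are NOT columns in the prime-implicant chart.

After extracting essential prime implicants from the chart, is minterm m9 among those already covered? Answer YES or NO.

NO

Round 0: 0001✓ 0010✓ 0100✓ 0101✓ 1000✓ 1001✓ 1010✓ 1011✓ 1100✓ 1110✓ 1111✓
Round 1: -001 -010 -100 0-01 010- 1-00✓ 1-10✓ 1-11✓ 10-0✓ 10-1✓ 100-✓ 101-✓ 11-0✓ 111-✓
Round 2: 1--0 1-1- 10--
PIs = {-001, -010, -100, 0-01, 010-, 1--0, 1-1-, 10--}
Coverage chart:
  m1: -001,0-01
  m2: -010 ←essential
  m4: -100,010-
  m5: 0-01,010-
  m8: 1--0,10--
  m9: -001,10--
  m10: -010,1--0,1-1-,10--
  m11: 1-1-,10--
  m12: -100,1--0
  m14: 1--0,1-1-
  m15: 1-1- ←essential
Essential: -010, 1-1-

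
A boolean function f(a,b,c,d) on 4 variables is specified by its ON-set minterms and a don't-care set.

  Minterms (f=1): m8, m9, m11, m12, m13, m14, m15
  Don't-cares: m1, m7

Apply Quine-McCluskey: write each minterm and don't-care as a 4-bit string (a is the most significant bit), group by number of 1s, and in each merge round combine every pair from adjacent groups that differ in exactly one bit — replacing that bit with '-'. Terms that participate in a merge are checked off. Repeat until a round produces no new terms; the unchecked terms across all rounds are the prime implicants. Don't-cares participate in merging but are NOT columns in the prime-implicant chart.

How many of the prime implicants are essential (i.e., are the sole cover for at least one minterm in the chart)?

size-2^0 implicants → 0001(✓)  0111(✓)  1000(✓)  1001(✓)  1011(✓)  1100(✓)  1101(✓)  1110(✓)  1111(✓)
size-2^1 implicants → -001  -111  1-00(✓)  1-01(✓)  1-11(✓)  10-1(✓)  100-(✓)  11-0(✓)  11-1(✓)  110-(✓)  111-(✓)
size-2^2 implicants → 1--1  1-0-  11--
Unchecked terms (primes): -001, -111, 1--1, 1-0-, 11--
Minterm coverage:
  m8 ⊆ 1-0- [E]
  m9 ⊆ -001,1--1,1-0-
  m11 ⊆ 1--1 [E]
  m12 ⊆ 1-0-,11--
  m13 ⊆ 1--1,1-0-,11--
  m14 ⊆ 11-- [E]
  m15 ⊆ -111,1--1,11--
E = {1--1, 1-0-, 11--}

3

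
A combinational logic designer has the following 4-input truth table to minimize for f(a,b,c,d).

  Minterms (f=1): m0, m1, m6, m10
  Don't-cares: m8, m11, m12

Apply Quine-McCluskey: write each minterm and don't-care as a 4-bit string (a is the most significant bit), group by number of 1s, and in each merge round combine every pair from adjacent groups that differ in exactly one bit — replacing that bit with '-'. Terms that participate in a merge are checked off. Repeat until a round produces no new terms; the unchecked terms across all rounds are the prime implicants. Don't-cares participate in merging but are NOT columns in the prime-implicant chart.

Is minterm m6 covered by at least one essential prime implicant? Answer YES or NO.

size-2^0 implicants → 0000(✓)  0001(✓)  0110  1000(✓)  1010(✓)  1011(✓)  1100(✓)
size-2^1 implicants → -000  000-  1-00  10-0  101-
Unchecked terms (primes): -000, 000-, 0110, 1-00, 10-0, 101-
Minterm coverage:
  m0 ⊆ -000,000-
  m1 ⊆ 000- [E]
  m6 ⊆ 0110 [E]
  m10 ⊆ 10-0,101-
E = {000-, 0110}

YES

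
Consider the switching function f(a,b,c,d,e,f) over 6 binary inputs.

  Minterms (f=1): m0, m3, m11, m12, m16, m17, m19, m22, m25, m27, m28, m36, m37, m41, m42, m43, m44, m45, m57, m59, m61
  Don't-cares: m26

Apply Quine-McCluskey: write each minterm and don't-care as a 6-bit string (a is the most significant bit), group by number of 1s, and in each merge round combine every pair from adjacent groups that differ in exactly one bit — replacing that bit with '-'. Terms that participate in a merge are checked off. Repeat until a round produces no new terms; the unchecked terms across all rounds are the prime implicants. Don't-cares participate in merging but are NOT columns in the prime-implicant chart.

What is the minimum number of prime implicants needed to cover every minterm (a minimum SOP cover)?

9

size-2^0 implicants → 000000(✓)  000011(✓)  001011(✓)  001100(✓)  010000(✓)  010001(✓)  010011(✓)  010110  011001(✓)  011010(✓)  011011(✓)  011100(✓)  100100(✓)  100101(✓)  101001(✓)  101010(✓)  101011(✓)  101100(✓)  101101(✓)  111001(✓)  111011(✓)  111101(✓)
size-2^1 implicants → -01011(✓)  -01100  -11001(✓)  -11011(✓)  0-0000  0-0011(✓)  0-1011(✓)  0-1100  00-011(✓)  01-001(✓)  01-011(✓)  0100-1(✓)  01000-  0110-1(✓)  01101-  1-1001(✓)  1-1011(✓)  1-1101(✓)  10-100(✓)  10-101(✓)  10010-(✓)  101-01(✓)  1010-1(✓)  10101-  10110-(✓)  111-01(✓)  1110-1(✓)
size-2^2 implicants → --1011  -110-1  0--011  01-0-1  1-1-01  1-10-1  10-10-
Unchecked terms (primes): --1011, -01100, -110-1, 0--011, 0-0000, 0-1100, 01-0-1, 01000-, 010110, 01101-, 1-1-01, 1-10-1, 10-10-, 10101-
Minterm coverage:
  m0 ⊆ 0-0000 [E]
  m3 ⊆ 0--011 [E]
  m11 ⊆ --1011,0--011
  m12 ⊆ -01100,0-1100
  m16 ⊆ 0-0000,01000-
  m17 ⊆ 01-0-1,01000-
  m19 ⊆ 0--011,01-0-1
  m22 ⊆ 010110 [E]
  m25 ⊆ -110-1,01-0-1
  m27 ⊆ --1011,-110-1,0--011,01-0-1,01101-
  m28 ⊆ 0-1100 [E]
  m36 ⊆ 10-10- [E]
  m37 ⊆ 10-10- [E]
  m41 ⊆ 1-1-01,1-10-1
  m42 ⊆ 10101- [E]
  m43 ⊆ --1011,1-10-1,10101-
  m44 ⊆ -01100,10-10-
  m45 ⊆ 1-1-01,10-10-
  m57 ⊆ -110-1,1-1-01,1-10-1
  m59 ⊆ --1011,-110-1,1-10-1
  m61 ⊆ 1-1-01 [E]
E = {0--011, 0-0000, 0-1100, 010110, 1-1-01, 10-10-, 10101-}
Petrick residual → --1011, 01-0-1
Cover = cd'ef + a'd'ef + a'c'd'e'f' + a'cde'f' + a'bd'f + a'bc'def' + ace'f + ab'de' + ab'cd'e  |cover|=9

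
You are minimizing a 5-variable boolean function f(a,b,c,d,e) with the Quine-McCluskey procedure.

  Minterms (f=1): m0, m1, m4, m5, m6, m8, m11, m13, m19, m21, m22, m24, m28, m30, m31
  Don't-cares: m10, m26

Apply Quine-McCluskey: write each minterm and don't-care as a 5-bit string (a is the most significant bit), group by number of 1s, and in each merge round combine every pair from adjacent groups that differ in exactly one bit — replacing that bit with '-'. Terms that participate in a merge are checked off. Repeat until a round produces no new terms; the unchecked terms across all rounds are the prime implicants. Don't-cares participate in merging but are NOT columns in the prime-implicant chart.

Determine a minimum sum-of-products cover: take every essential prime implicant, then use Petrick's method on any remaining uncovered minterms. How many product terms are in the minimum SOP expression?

9

size-2^0 implicants → 00000(✓)  00001(✓)  00100(✓)  00101(✓)  00110(✓)  01000(✓)  01010(✓)  01011(✓)  01101(✓)  10011  10101(✓)  10110(✓)  11000(✓)  11010(✓)  11100(✓)  11110(✓)  11111(✓)
size-2^1 implicants → -0101  -0110  -1000(✓)  -1010(✓)  0-000  0-101  00-00(✓)  00-01(✓)  0000-(✓)  001-0  0010-(✓)  010-0(✓)  0101-  1-110  11-00(✓)  11-10(✓)  110-0(✓)  111-0(✓)  1111-
size-2^2 implicants → -10-0  00-0-  11--0
Unchecked terms (primes): -0101, -0110, -10-0, 0-000, 0-101, 00-0-, 001-0, 0101-, 1-110, 10011, 11--0, 1111-
Minterm coverage:
  m0 ⊆ 0-000,00-0-
  m1 ⊆ 00-0- [E]
  m4 ⊆ 00-0-,001-0
  m5 ⊆ -0101,0-101,00-0-
  m6 ⊆ -0110,001-0
  m8 ⊆ -10-0,0-000
  m11 ⊆ 0101- [E]
  m13 ⊆ 0-101 [E]
  m19 ⊆ 10011 [E]
  m21 ⊆ -0101 [E]
  m22 ⊆ -0110,1-110
  m24 ⊆ -10-0,11--0
  m28 ⊆ 11--0 [E]
  m30 ⊆ 1-110,11--0,1111-
  m31 ⊆ 1111- [E]
E = {-0101, 0-101, 00-0-, 0101-, 10011, 11--0, 1111-}
Petrick residual → -0110, -10-0
Cover = b'cd'e + b'cde' + bc'e' + a'cd'e + a'b'd' + a'bc'd + ab'c'de + abe' + abcd  |cover|=9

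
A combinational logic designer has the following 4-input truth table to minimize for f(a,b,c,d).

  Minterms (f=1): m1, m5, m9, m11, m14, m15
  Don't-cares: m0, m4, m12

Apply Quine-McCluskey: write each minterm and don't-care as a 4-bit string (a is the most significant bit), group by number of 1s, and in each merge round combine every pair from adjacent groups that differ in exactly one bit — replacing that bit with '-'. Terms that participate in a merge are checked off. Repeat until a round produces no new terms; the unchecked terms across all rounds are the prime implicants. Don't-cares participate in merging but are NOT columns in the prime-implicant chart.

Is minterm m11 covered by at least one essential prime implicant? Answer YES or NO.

[col 0] 0000*, 0001*, 0100*, 0101*, 1001*, 1011*, 1100*, 1110*, 1111*
[col 1] -001, -100, 0-00*, 0-01*, 000-*, 010-*, 1-11, 10-1, 11-0, 111-
[col 2] 0-0-
Prime implicants: -001, -100, 0-0-, 1-11, 10-1, 11-0, 111-
PI chart (minterm → PIs covering it):
  1 | -001,0-0-
  5 | 0-0-  (sole → essential)
  9 | -001,10-1
  11 | 1-11,10-1
  14 | 11-0,111-
  15 | 1-11,111-
Essential prime implicants: 0-0-

NO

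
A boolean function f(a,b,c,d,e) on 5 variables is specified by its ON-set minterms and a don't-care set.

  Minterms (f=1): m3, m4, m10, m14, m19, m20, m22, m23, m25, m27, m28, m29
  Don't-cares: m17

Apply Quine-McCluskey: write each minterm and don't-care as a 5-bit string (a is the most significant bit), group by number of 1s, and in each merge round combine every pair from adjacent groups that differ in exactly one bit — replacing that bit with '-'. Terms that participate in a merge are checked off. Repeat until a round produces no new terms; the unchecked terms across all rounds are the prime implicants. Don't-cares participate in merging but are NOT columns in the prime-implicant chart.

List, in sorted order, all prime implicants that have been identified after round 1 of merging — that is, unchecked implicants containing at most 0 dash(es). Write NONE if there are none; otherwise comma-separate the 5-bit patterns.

NONE

size-2^0 implicants → 00011(✓)  00100(✓)  01010(✓)  01110(✓)  10001(✓)  10011(✓)  10100(✓)  10110(✓)  10111(✓)  11001(✓)  11011(✓)  11100(✓)  11101(✓)
size-2^1 implicants → -0011  -0100  01-10  1-001(✓)  1-011(✓)  1-100  10-11  100-1(✓)  101-0  1011-  11-01  110-1(✓)  1110-
size-2^2 implicants → 1-0-1
Unchecked terms (primes): -0011, -0100, 01-10, 1-0-1, 1-100, 10-11, 101-0, 1011-, 11-01, 1110-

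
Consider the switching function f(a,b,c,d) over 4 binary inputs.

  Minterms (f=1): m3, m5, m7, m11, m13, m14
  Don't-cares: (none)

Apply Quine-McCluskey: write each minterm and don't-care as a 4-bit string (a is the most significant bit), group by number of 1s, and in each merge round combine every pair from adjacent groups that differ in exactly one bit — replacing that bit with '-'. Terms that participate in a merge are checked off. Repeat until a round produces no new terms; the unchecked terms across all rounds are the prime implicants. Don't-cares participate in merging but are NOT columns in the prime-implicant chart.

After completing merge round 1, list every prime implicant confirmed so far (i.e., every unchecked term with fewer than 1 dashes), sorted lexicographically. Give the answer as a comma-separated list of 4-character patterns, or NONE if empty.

size-2^0 implicants → 0011(✓)  0101(✓)  0111(✓)  1011(✓)  1101(✓)  1110
size-2^1 implicants → -011  -101  0-11  01-1
Unchecked terms (primes): -011, -101, 0-11, 01-1, 1110

1110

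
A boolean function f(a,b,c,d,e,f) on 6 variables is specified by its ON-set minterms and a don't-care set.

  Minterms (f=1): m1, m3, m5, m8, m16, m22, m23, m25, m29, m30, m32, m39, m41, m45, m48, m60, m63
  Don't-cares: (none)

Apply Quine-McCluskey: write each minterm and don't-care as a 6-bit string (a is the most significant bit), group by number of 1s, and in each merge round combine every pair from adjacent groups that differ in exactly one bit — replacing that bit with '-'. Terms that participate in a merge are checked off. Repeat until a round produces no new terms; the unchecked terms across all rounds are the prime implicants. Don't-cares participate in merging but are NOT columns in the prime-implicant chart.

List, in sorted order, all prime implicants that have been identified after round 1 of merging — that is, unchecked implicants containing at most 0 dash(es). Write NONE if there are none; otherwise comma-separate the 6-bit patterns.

001000, 100111, 111100, 111111

Round 0: 000001✓ 000011✓ 000101✓ 001000 010000✓ 010110✓ 010111✓ 011001✓ 011101✓ 011110✓ 100000✓ 100111 101001✓ 101101✓ 110000✓ 111100 111111
Round 1: -10000 000-01 0000-1 01-110 01011- 011-01 1-0000 101-01
PIs = {-10000, 000-01, 0000-1, 001000, 01-110, 01011-, 011-01, 1-0000, 100111, 101-01, 111100, 111111}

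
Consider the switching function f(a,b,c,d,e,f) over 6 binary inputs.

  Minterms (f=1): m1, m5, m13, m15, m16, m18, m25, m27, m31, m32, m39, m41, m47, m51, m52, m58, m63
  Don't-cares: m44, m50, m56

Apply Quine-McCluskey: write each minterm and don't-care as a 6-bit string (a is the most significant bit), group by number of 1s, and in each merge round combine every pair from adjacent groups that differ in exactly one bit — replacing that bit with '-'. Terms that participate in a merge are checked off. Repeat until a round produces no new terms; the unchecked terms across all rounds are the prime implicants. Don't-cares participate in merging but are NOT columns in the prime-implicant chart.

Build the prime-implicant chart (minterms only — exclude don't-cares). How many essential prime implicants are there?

9

size-2^0 implicants → 000001(✓)  000101(✓)  001101(✓)  001111(✓)  010000(✓)  010010(✓)  011001(✓)  011011(✓)  011111(✓)  100000  100111(✓)  101001  101100  101111(✓)  110010(✓)  110011(✓)  110100  111000(✓)  111010(✓)  111111(✓)
size-2^1 implicants → -01111(✓)  -10010  -11111(✓)  0-1111(✓)  00-101  000-01  0011-1  0100-0  011-11  0110-1  1-1111(✓)  10-111  11-010  11001-  1110-0
size-2^2 implicants → --1111
Unchecked terms (primes): --1111, -10010, 00-101, 000-01, 0011-1, 0100-0, 011-11, 0110-1, 10-111, 100000, 101001, 101100, 11-010, 11001-, 110100, 1110-0
Minterm coverage:
  m1 ⊆ 000-01 [E]
  m5 ⊆ 00-101,000-01
  m13 ⊆ 00-101,0011-1
  m15 ⊆ --1111,0011-1
  m16 ⊆ 0100-0 [E]
  m18 ⊆ -10010,0100-0
  m25 ⊆ 0110-1 [E]
  m27 ⊆ 011-11,0110-1
  m31 ⊆ --1111,011-11
  m32 ⊆ 100000 [E]
  m39 ⊆ 10-111 [E]
  m41 ⊆ 101001 [E]
  m47 ⊆ --1111,10-111
  m51 ⊆ 11001- [E]
  m52 ⊆ 110100 [E]
  m58 ⊆ 11-010,1110-0
  m63 ⊆ --1111 [E]
E = {--1111, 000-01, 0100-0, 0110-1, 10-111, 100000, 101001, 11001-, 110100}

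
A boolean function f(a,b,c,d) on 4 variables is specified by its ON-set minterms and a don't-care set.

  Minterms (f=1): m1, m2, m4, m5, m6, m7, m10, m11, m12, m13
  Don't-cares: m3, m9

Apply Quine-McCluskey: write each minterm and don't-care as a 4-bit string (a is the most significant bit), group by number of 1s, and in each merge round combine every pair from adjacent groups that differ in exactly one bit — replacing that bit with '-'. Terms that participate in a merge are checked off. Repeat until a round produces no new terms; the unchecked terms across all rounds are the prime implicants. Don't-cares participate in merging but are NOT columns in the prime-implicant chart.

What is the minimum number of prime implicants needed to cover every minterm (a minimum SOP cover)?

[col 0] 0001*, 0010*, 0011*, 0100*, 0101*, 0110*, 0111*, 1001*, 1010*, 1011*, 1100*, 1101*
[col 1] -001*, -010*, -011*, -100*, -101*, 0-01*, 0-10*, 0-11*, 00-1*, 001-*, 01-0*, 01-1*, 010-*, 011-*, 1-01*, 10-1*, 101-*, 110-*
[col 2] --01, -0-1, -01-, -10-, 0--1, 0-1-, 01--
Prime implicants: --01, -0-1, -01-, -10-, 0--1, 0-1-, 01--
PI chart (minterm → PIs covering it):
  1 | --01,-0-1,0--1
  2 | -01-,0-1-
  4 | -10-,01--
  5 | --01,-10-,0--1,01--
  6 | 0-1-,01--
  7 | 0--1,0-1-,01--
  10 | -01-  (sole → essential)
  11 | -0-1,-01-
  12 | -10-  (sole → essential)
  13 | --01,-10-
Essential prime implicants: -01-, -10-
Petrick residual → --01, 0-1-
Minimum SOP uses 4 PIs: c'd + b'c + bc' + a'c

4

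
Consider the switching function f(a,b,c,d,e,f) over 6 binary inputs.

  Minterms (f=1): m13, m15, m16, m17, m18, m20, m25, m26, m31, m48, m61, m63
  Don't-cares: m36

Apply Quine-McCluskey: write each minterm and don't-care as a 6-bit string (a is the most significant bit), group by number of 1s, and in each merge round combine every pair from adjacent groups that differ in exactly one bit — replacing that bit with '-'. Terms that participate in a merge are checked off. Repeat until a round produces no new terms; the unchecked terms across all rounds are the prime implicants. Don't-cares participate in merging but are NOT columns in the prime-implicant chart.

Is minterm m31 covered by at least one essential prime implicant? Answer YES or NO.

NO

Round 0: 001101✓ 001111✓ 010000✓ 010001✓ 010010✓ 010100✓ 011001✓ 011010✓ 011111✓ 100100 110000✓ 111101✓ 111111✓
Round 1: -10000 -11111 0-1111 0011-1 01-001 01-010 010-00 0100-0 01000- 1111-1
PIs = {-10000, -11111, 0-1111, 0011-1, 01-001, 01-010, 010-00, 0100-0, 01000-, 100100, 1111-1}
Coverage chart:
  m13: 0011-1 ←essential
  m15: 0-1111,0011-1
  m16: -10000,010-00,0100-0,01000-
  m17: 01-001,01000-
  m18: 01-010,0100-0
  m20: 010-00 ←essential
  m25: 01-001 ←essential
  m26: 01-010 ←essential
  m31: -11111,0-1111
  m48: -10000 ←essential
  m61: 1111-1 ←essential
  m63: -11111,1111-1
Essential: -10000, 0011-1, 01-001, 01-010, 010-00, 1111-1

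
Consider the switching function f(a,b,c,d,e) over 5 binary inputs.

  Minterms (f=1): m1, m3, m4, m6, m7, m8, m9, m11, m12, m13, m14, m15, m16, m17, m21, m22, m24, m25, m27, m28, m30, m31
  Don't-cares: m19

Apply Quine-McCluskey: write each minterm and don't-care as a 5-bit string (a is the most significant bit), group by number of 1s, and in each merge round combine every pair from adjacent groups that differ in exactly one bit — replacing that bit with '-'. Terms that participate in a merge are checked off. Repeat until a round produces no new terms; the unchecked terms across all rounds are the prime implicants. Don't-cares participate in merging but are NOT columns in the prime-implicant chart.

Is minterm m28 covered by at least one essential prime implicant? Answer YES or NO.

Round 0: 00001✓ 00011✓ 00100✓ 00110✓ 00111✓ 01000✓ 01001✓ 01011✓ 01100✓ 01101✓ 01110✓ 01111✓ 10000✓ 10001✓ 10011✓ 10101✓ 10110✓ 11000✓ 11001✓ 11011✓ 11100✓ 11110✓ 11111✓
Round 1: -0001✓ -0011✓ -0110✓ -1000✓ -1001✓ -1011✓ -1100✓ -1110✓ -1111✓ 0-001✓ 0-011✓ 0-100✓ 0-110✓ 0-111✓ 00-11✓ 000-1✓ 001-0✓ 0011-✓ 01-00✓ 01-01✓ 01-11✓ 010-1✓ 0100-✓ 011-0✓ 011-1✓ 0110-✓ 0111-✓ 1-000✓ 1-001✓ 1-011✓ 1-110✓ 10-01 100-1✓ 1000-✓ 11-00✓ 11-11✓ 110-1✓ 1100-✓ 111-0✓ 1111-✓
Round 2: --001✓ --011✓ --110 -00-1✓ -1-00 -1-11 -10-1✓ -100- -11-0 -111- 0--11 0-0-1✓ 0-1-0 0-11- 01--1 01-0- 011-- 1-0-1✓ 1-00-
Round 3: --0-1
PIs = {--0-1, --110, -1-00, -1-11, -100-, -11-0, -111-, 0--11, 0-1-0, 0-11-, 01--1, 01-0-, 011--, 1-00-, 10-01}
Coverage chart:
  m1: --0-1 ←essential
  m3: --0-1,0--11
  m4: 0-1-0 ←essential
  m6: --110,0-1-0,0-11-
  m7: 0--11,0-11-
  m8: -1-00,-100-,01-0-
  m9: --0-1,-100-,01--1,01-0-
  m11: --0-1,-1-11,0--11,01--1
  m12: -1-00,-11-0,0-1-0,01-0-,011--
  m13: 01--1,01-0-,011--
  m14: --110,-11-0,-111-,0-1-0,0-11-,011--
  m15: -1-11,-111-,0--11,0-11-,01--1,011--
  m16: 1-00- ←essential
  m17: --0-1,1-00-,10-01
  m21: 10-01 ←essential
  m22: --110 ←essential
  m24: -1-00,-100-,1-00-
  m25: --0-1,-100-,1-00-
  m27: --0-1,-1-11
  m28: -1-00,-11-0
  m30: --110,-11-0,-111-
  m31: -1-11,-111-
Essential: --0-1, --110, 0-1-0, 1-00-, 10-01

NO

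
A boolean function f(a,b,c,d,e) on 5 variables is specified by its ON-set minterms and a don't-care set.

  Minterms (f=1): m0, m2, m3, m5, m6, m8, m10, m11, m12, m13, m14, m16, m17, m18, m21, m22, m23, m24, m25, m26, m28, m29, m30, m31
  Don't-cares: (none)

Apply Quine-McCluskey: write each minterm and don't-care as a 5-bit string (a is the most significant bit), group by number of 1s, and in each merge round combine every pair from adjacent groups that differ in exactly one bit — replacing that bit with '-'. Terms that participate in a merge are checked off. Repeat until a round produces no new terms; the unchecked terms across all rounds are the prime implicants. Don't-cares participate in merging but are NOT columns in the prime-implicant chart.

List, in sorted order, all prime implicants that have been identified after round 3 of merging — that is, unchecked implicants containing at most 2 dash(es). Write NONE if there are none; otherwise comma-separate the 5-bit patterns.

size-2^0 implicants → 00000(✓)  00010(✓)  00011(✓)  00101(✓)  00110(✓)  01000(✓)  01010(✓)  01011(✓)  01100(✓)  01101(✓)  01110(✓)  10000(✓)  10001(✓)  10010(✓)  10101(✓)  10110(✓)  10111(✓)  11000(✓)  11001(✓)  11010(✓)  11100(✓)  11101(✓)  11110(✓)  11111(✓)
size-2^1 implicants → -0000(✓)  -0010(✓)  -0101(✓)  -0110(✓)  -1000(✓)  -1010(✓)  -1100(✓)  -1101(✓)  -1110(✓)  0-000(✓)  0-010(✓)  0-011(✓)  0-101(✓)  0-110(✓)  00-10(✓)  000-0(✓)  0001-(✓)  01-00(✓)  01-10(✓)  010-0(✓)  0101-(✓)  011-0(✓)  0110-(✓)  1-000(✓)  1-001(✓)  1-010(✓)  1-101(✓)  1-110(✓)  1-111(✓)  10-01(✓)  10-10(✓)  100-0(✓)  1000-(✓)  101-1(✓)  1011-(✓)  11-00(✓)  11-01(✓)  11-10(✓)  110-0(✓)  1100-(✓)  111-0(✓)  111-1(✓)  1110-(✓)  1111-(✓)
size-2^2 implicants → --000(✓)  --010(✓)  --101  --110(✓)  -0-10(✓)  -00-0(✓)  -1-00(✓)  -1-10(✓)  -10-0(✓)  -11-0(✓)  -110-  0--10(✓)  0-0-0(✓)  0-01-  01--0(✓)  1--01  1--10(✓)  1-0-0(✓)  1-00-  1-1-1  1-11-  11--0(✓)  11-0-  111--
size-2^3 implicants → ---10  --0-0  -1--0
Unchecked terms (primes): ---10, --0-0, --101, -1--0, -110-, 0-01-, 1--01, 1-00-, 1-1-1, 1-11-, 11-0-, 111--

--101, -110-, 0-01-, 1--01, 1-00-, 1-1-1, 1-11-, 11-0-, 111--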